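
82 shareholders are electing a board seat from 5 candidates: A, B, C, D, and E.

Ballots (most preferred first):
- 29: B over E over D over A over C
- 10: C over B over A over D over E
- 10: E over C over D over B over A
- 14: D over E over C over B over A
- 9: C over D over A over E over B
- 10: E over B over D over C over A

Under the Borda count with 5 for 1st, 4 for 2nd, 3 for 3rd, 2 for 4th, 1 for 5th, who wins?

A: 29×2 + 10×3 + 10×1 + 14×1 + 9×3 + 10×1 = 149
B: 29×5 + 10×4 + 10×2 + 14×2 + 9×1 + 10×4 = 282
C: 29×1 + 10×5 + 10×4 + 14×3 + 9×5 + 10×2 = 226
D: 29×3 + 10×2 + 10×3 + 14×5 + 9×4 + 10×3 = 273
E: 29×4 + 10×1 + 10×5 + 14×4 + 9×2 + 10×5 = 300

E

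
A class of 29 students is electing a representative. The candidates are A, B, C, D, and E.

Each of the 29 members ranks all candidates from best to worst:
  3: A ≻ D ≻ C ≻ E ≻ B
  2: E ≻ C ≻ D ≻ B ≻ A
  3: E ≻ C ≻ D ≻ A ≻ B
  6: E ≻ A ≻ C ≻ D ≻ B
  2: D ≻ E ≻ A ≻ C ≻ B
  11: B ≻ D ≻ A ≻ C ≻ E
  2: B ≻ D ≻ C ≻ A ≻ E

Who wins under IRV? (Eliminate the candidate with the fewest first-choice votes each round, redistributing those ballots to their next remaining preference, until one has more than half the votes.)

Round 1: A 3, B 13, C 0, D 2, E 11. C eliminated.
Round 2: A 3, B 13, D 2, E 11. D eliminated.
Round 3: A 3, B 13, E 13. A eliminated.
Round 4: B 13, E 16. E has a majority (≥15).

E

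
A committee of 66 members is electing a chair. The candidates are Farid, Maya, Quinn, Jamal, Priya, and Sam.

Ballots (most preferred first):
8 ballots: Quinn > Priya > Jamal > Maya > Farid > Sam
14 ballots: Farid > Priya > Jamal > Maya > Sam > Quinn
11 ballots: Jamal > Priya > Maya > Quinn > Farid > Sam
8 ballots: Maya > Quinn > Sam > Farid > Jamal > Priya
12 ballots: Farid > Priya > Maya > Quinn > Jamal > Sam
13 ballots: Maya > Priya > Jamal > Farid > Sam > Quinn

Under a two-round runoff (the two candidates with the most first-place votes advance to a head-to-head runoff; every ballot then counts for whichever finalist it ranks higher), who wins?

Round 1 first-place votes: Farid 26, Maya 21, Quinn 8, Jamal 11, Priya 0, Sam 0. Farid and Maya advance.
Runoff: Farid is ranked above Maya on 26 ballots, Maya above Farid on 40.

Maya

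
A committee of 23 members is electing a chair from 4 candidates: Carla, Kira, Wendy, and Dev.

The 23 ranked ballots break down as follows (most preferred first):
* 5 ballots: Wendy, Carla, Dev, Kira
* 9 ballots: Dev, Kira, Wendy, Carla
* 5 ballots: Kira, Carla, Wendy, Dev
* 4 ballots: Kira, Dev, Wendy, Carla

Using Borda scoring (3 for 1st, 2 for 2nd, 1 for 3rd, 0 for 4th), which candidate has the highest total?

Kira

Carla: 5×2 + 9×0 + 5×2 + 4×0 = 20
Kira: 5×0 + 9×2 + 5×3 + 4×3 = 45
Wendy: 5×3 + 9×1 + 5×1 + 4×1 = 33
Dev: 5×1 + 9×3 + 5×0 + 4×2 = 40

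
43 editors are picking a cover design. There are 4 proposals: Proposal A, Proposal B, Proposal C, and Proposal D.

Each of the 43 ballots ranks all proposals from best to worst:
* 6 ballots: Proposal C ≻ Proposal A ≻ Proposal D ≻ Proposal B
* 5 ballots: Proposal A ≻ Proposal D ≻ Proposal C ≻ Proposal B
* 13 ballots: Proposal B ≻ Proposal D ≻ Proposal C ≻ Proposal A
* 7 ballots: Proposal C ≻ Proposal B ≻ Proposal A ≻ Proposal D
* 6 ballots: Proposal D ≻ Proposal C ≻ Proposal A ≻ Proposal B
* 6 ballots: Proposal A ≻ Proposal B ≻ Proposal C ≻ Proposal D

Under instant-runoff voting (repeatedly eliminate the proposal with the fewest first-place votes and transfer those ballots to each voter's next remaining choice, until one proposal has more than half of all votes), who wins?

Proposal C

Round 1: Proposal A 11, Proposal B 13, Proposal C 13, Proposal D 6. Proposal D eliminated.
Round 2: Proposal A 11, Proposal B 13, Proposal C 19. Proposal A eliminated.
Round 3: Proposal B 19, Proposal C 24. Proposal C has a majority (≥22).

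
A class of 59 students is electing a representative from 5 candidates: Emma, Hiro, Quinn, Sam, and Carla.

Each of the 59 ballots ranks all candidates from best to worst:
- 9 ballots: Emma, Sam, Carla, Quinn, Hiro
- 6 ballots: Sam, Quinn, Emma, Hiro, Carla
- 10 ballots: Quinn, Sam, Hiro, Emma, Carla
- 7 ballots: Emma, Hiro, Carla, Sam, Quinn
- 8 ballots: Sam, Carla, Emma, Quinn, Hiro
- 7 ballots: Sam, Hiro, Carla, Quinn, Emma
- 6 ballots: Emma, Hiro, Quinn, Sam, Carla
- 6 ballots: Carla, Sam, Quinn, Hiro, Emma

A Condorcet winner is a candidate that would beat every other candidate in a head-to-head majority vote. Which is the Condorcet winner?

Sam vs Emma: 37–22
Sam vs Hiro: 46–13
Sam vs Quinn: 43–16
Sam vs Carla: 46–13
Sam beats every other candidate.

Sam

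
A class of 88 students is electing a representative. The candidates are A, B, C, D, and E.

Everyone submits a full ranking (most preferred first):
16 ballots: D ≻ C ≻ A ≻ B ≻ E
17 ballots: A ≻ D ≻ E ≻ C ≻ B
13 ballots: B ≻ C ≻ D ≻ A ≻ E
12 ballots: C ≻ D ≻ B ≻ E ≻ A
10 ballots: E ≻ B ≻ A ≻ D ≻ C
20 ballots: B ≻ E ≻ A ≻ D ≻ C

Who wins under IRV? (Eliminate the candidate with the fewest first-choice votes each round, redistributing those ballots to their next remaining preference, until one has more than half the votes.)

D

Round 1: A 17, B 33, C 12, D 16, E 10. E eliminated.
Round 2: A 17, B 43, C 12, D 16. C eliminated.
Round 3: A 17, B 43, D 28. A eliminated.
Round 4: B 43, D 45. D has a majority (≥45).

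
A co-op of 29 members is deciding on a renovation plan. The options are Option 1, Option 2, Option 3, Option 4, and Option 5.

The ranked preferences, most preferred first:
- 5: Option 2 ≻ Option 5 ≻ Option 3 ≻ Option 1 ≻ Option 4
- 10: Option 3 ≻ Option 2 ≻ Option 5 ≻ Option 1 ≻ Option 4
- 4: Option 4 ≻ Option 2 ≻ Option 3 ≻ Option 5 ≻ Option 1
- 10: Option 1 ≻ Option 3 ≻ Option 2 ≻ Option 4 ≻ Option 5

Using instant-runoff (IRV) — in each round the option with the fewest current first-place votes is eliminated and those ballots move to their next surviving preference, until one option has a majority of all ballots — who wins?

Round 1: Option 1 10, Option 2 5, Option 3 10, Option 4 4, Option 5 0. Option 5 eliminated.
Round 2: Option 1 10, Option 2 5, Option 3 10, Option 4 4. Option 4 eliminated.
Round 3: Option 1 10, Option 2 9, Option 3 10. Option 2 eliminated.
Round 4: Option 1 10, Option 3 19. Option 3 has a majority (≥15).

Option 3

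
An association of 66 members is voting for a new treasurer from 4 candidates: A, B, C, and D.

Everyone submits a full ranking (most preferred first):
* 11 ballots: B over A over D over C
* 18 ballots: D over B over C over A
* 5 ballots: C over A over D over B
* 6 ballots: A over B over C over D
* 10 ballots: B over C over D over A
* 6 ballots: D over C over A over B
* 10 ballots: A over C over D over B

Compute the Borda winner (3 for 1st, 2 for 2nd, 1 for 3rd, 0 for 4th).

A: 11×2 + 18×0 + 5×2 + 6×3 + 10×0 + 6×1 + 10×3 = 86
B: 11×3 + 18×2 + 5×0 + 6×2 + 10×3 + 6×0 + 10×0 = 111
C: 11×0 + 18×1 + 5×3 + 6×1 + 10×2 + 6×2 + 10×2 = 91
D: 11×1 + 18×3 + 5×1 + 6×0 + 10×1 + 6×3 + 10×1 = 108

B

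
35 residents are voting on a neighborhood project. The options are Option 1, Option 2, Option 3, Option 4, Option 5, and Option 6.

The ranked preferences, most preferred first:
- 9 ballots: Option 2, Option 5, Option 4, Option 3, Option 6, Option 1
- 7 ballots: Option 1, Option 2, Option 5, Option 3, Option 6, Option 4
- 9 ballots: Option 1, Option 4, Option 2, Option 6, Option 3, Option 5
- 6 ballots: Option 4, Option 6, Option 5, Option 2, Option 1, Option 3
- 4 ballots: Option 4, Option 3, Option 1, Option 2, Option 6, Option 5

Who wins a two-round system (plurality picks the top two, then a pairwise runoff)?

Option 4

Round 1 first-place votes: Option 1 16, Option 2 9, Option 3 0, Option 4 10, Option 5 0, Option 6 0. Option 1 and Option 4 advance.
Runoff: Option 1 is ranked above Option 4 on 16 ballots, Option 4 above Option 1 on 19.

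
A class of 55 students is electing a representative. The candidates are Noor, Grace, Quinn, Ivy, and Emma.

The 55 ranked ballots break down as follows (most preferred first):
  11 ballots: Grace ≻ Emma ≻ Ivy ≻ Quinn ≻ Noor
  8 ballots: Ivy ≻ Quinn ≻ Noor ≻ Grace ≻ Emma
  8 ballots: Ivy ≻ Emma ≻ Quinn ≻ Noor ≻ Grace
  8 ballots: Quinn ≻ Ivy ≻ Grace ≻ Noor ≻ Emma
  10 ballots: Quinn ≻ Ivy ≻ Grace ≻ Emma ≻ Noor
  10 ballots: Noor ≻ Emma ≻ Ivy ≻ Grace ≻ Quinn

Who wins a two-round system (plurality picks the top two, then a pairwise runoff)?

Round 1 first-place votes: Noor 10, Grace 11, Quinn 18, Ivy 16, Emma 0. Quinn and Ivy advance.
Runoff: Quinn is ranked above Ivy on 18 ballots, Ivy above Quinn on 37.

Ivy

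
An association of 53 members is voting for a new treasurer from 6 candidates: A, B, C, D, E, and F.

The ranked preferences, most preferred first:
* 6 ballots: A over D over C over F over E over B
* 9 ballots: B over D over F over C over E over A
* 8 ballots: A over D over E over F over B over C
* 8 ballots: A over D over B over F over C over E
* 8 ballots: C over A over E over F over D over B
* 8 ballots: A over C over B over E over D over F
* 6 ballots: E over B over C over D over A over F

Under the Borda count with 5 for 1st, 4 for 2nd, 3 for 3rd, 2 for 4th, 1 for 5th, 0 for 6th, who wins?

A

A: 6×5 + 9×0 + 8×5 + 8×5 + 8×4 + 8×5 + 6×1 = 188
B: 6×0 + 9×5 + 8×1 + 8×3 + 8×0 + 8×3 + 6×4 = 125
C: 6×3 + 9×2 + 8×0 + 8×1 + 8×5 + 8×4 + 6×3 = 134
D: 6×4 + 9×4 + 8×4 + 8×4 + 8×1 + 8×1 + 6×2 = 152
E: 6×1 + 9×1 + 8×3 + 8×0 + 8×3 + 8×2 + 6×5 = 109
F: 6×2 + 9×3 + 8×2 + 8×2 + 8×2 + 8×0 + 6×0 = 87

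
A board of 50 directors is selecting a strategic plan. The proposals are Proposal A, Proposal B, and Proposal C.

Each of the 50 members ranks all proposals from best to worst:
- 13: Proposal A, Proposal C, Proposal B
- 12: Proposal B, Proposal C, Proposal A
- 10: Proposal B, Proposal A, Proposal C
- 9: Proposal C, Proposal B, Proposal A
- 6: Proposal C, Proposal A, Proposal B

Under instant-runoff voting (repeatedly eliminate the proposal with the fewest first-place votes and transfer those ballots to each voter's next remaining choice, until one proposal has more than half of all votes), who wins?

Proposal C

Round 1: Proposal A 13, Proposal B 22, Proposal C 15. Proposal A eliminated.
Round 2: Proposal B 22, Proposal C 28. Proposal C has a majority (≥26).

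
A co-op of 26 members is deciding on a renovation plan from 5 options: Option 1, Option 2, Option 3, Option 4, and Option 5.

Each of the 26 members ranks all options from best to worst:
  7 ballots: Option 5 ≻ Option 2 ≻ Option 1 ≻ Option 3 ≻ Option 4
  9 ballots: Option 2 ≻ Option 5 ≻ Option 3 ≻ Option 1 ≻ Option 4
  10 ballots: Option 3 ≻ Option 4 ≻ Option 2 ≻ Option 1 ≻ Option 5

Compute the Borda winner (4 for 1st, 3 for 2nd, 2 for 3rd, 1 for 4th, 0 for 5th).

Option 1: 7×2 + 9×1 + 10×1 = 33
Option 2: 7×3 + 9×4 + 10×2 = 77
Option 3: 7×1 + 9×2 + 10×4 = 65
Option 4: 7×0 + 9×0 + 10×3 = 30
Option 5: 7×4 + 9×3 + 10×0 = 55

Option 2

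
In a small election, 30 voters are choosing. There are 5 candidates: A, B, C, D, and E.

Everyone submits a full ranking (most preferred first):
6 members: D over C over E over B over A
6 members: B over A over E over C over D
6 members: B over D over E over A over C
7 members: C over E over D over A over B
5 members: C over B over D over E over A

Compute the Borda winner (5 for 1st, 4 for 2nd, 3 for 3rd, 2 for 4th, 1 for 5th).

C

A: 6×1 + 6×4 + 6×2 + 7×2 + 5×1 = 61
B: 6×2 + 6×5 + 6×5 + 7×1 + 5×4 = 99
C: 6×4 + 6×2 + 6×1 + 7×5 + 5×5 = 102
D: 6×5 + 6×1 + 6×4 + 7×3 + 5×3 = 96
E: 6×3 + 6×3 + 6×3 + 7×4 + 5×2 = 92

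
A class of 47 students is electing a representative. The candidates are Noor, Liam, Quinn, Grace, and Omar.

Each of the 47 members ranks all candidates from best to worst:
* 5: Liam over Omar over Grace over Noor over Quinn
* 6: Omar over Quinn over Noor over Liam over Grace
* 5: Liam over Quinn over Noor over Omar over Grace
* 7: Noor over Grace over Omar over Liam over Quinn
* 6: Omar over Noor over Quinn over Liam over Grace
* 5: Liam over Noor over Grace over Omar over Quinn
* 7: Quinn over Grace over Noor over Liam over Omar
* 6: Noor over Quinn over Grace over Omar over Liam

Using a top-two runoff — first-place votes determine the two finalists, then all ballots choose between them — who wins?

Round 1 first-place votes: Noor 13, Liam 15, Quinn 7, Grace 0, Omar 12. Liam and Noor advance.
Runoff: Liam is ranked above Noor on 15 ballots, Noor above Liam on 32.

Noor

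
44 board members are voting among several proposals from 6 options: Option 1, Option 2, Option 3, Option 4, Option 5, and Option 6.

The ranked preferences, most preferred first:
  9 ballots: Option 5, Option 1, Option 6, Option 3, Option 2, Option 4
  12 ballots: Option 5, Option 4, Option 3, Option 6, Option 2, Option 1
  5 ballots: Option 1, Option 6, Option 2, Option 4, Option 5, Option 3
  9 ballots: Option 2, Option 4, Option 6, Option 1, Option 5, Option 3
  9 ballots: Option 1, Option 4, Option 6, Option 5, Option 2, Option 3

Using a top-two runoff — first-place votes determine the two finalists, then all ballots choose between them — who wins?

Round 1 first-place votes: Option 1 14, Option 2 9, Option 3 0, Option 4 0, Option 5 21, Option 6 0. Option 5 and Option 1 advance.
Runoff: Option 5 is ranked above Option 1 on 21 ballots, Option 1 above Option 5 on 23.

Option 1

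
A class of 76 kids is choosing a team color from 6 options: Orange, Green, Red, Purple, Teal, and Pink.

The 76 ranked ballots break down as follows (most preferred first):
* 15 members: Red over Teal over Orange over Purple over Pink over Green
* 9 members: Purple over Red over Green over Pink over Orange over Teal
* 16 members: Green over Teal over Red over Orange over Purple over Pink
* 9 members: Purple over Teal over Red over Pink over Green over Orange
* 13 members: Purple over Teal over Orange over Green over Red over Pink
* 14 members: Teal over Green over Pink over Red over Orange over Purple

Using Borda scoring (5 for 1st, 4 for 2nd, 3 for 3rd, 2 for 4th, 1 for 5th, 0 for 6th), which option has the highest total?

Teal

Orange: 15×3 + 9×1 + 16×2 + 9×0 + 13×3 + 14×1 = 139
Green: 15×0 + 9×3 + 16×5 + 9×1 + 13×2 + 14×4 = 198
Red: 15×5 + 9×4 + 16×3 + 9×3 + 13×1 + 14×2 = 227
Purple: 15×2 + 9×5 + 16×1 + 9×5 + 13×5 + 14×0 = 201
Teal: 15×4 + 9×0 + 16×4 + 9×4 + 13×4 + 14×5 = 282
Pink: 15×1 + 9×2 + 16×0 + 9×2 + 13×0 + 14×3 = 93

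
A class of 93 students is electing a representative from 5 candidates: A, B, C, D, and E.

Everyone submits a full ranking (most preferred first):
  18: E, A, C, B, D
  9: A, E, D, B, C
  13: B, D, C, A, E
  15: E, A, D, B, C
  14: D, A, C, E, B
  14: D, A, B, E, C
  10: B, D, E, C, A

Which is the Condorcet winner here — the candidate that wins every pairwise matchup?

D vs A: 51–42
D vs B: 52–41
D vs C: 75–18
D vs E: 51–42
D beats every other candidate.

D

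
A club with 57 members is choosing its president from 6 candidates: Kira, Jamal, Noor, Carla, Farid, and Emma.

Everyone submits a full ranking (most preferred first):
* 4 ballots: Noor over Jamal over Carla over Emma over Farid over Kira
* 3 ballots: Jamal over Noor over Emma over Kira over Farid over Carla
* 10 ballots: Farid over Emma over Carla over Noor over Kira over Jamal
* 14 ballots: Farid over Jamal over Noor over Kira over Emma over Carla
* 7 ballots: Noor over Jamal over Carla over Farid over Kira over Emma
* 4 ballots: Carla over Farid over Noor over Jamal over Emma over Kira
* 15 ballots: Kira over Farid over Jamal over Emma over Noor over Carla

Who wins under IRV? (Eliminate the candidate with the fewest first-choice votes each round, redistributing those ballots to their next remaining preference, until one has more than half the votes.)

Farid

Round 1: Kira 15, Jamal 3, Noor 11, Carla 4, Farid 24, Emma 0. Emma eliminated.
Round 2: Kira 15, Jamal 3, Noor 11, Carla 4, Farid 24. Jamal eliminated.
Round 3: Kira 15, Noor 14, Carla 4, Farid 24. Carla eliminated.
Round 4: Kira 15, Noor 14, Farid 28. Noor eliminated.
Round 5: Kira 18, Farid 39. Farid has a majority (≥29).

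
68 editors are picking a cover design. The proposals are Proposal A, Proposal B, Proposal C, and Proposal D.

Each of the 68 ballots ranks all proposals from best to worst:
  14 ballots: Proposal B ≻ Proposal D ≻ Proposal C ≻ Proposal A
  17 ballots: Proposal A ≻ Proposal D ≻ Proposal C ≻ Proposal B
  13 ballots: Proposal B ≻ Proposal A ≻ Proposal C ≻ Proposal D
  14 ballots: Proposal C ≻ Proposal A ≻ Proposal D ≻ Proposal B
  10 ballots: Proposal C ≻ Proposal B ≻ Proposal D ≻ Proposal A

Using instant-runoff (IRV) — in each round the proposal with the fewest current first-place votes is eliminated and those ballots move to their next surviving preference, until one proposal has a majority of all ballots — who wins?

Round 1: Proposal A 17, Proposal B 27, Proposal C 24, Proposal D 0. Proposal D eliminated.
Round 2: Proposal A 17, Proposal B 27, Proposal C 24. Proposal A eliminated.
Round 3: Proposal B 27, Proposal C 41. Proposal C has a majority (≥35).

Proposal C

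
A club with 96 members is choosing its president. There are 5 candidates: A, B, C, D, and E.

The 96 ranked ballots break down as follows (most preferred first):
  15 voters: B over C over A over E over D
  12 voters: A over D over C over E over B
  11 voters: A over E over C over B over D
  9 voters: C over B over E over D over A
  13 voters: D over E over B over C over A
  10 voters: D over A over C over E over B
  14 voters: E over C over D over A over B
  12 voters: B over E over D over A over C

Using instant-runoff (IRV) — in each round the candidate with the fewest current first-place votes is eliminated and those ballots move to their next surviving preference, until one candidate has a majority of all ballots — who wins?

D

Round 1: A 23, B 27, C 9, D 23, E 14. C eliminated.
Round 2: A 23, B 36, D 23, E 14. E eliminated.
Round 3: A 23, B 36, D 37. A eliminated.
Round 4: B 47, D 49. D has a majority (≥49).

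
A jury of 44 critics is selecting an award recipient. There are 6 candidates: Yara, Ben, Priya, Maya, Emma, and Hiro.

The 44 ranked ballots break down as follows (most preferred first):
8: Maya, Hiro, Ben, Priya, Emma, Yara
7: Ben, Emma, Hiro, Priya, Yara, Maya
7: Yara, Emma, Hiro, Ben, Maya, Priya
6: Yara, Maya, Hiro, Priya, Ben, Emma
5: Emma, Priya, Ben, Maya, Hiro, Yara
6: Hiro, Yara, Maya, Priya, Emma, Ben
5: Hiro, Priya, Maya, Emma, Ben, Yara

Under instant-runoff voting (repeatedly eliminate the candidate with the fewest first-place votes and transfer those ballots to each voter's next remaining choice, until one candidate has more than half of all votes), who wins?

Hiro

Round 1: Yara 13, Ben 7, Priya 0, Maya 8, Emma 5, Hiro 11. Priya eliminated.
Round 2: Yara 13, Ben 7, Maya 8, Emma 5, Hiro 11. Emma eliminated.
Round 3: Yara 13, Ben 12, Maya 8, Hiro 11. Maya eliminated.
Round 4: Yara 13, Ben 12, Hiro 19. Ben eliminated.
Round 5: Yara 13, Hiro 31. Hiro has a majority (≥23).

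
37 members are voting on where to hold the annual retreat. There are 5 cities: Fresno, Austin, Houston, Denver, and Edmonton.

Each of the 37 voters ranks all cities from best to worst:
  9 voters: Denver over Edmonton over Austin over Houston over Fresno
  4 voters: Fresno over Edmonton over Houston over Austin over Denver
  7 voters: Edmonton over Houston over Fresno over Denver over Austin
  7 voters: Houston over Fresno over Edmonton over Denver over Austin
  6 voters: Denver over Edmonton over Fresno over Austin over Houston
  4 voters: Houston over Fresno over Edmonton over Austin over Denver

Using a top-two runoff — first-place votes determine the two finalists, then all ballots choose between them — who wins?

Round 1 first-place votes: Fresno 4, Austin 0, Houston 11, Denver 15, Edmonton 7. Denver and Houston advance.
Runoff: Denver is ranked above Houston on 15 ballots, Houston above Denver on 22.

Houston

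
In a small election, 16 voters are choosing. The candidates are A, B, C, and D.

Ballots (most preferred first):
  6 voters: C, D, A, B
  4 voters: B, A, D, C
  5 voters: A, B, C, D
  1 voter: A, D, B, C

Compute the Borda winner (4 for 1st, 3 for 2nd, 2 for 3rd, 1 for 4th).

A: 6×2 + 4×3 + 5×4 + 1×4 = 48
B: 6×1 + 4×4 + 5×3 + 1×2 = 39
C: 6×4 + 4×1 + 5×2 + 1×1 = 39
D: 6×3 + 4×2 + 5×1 + 1×3 = 34

A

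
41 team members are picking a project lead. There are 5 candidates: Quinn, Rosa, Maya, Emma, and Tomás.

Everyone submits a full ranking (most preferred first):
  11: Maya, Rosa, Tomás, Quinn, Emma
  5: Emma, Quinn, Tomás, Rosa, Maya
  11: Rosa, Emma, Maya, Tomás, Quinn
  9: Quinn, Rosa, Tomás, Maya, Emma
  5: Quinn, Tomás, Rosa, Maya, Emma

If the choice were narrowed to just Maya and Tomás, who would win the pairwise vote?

Maya

Maya is ranked above Tomás on 22 ballots; Tomás above Maya on 19.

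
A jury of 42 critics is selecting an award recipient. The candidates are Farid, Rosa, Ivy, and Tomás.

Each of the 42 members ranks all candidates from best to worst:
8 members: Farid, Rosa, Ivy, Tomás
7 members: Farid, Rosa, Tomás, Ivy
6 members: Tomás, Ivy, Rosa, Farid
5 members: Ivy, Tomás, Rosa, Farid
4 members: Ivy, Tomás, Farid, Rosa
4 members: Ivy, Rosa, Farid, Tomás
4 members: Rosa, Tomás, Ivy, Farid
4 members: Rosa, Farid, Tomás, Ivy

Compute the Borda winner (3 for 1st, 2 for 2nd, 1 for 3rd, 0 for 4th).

Rosa

Farid: 8×3 + 7×3 + 6×0 + 5×0 + 4×1 + 4×1 + 4×0 + 4×2 = 61
Rosa: 8×2 + 7×2 + 6×1 + 5×1 + 4×0 + 4×2 + 4×3 + 4×3 = 73
Ivy: 8×1 + 7×0 + 6×2 + 5×3 + 4×3 + 4×3 + 4×1 + 4×0 = 63
Tomás: 8×0 + 7×1 + 6×3 + 5×2 + 4×2 + 4×0 + 4×2 + 4×1 = 55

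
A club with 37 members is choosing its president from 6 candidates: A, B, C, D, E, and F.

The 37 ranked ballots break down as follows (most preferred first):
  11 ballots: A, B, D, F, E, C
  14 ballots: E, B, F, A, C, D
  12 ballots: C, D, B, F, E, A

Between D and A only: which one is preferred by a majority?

D is ranked above A on 12 ballots; A above D on 25.

A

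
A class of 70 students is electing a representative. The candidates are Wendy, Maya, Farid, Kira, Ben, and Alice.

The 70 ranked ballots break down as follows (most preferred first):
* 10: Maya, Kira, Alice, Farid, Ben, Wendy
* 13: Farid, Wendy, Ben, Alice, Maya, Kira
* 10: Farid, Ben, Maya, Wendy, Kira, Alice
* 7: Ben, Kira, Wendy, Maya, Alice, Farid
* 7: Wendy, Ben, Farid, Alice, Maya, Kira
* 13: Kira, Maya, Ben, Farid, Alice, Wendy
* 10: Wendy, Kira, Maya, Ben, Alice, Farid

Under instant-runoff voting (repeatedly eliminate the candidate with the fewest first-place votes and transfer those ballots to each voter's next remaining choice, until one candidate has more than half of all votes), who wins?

Round 1: Wendy 17, Maya 10, Farid 23, Kira 13, Ben 7, Alice 0. Alice eliminated.
Round 2: Wendy 17, Maya 10, Farid 23, Kira 13, Ben 7. Ben eliminated.
Round 3: Wendy 17, Maya 10, Farid 23, Kira 20. Maya eliminated.
Round 4: Wendy 17, Farid 23, Kira 30. Wendy eliminated.
Round 5: Farid 30, Kira 40. Kira has a majority (≥36).

Kira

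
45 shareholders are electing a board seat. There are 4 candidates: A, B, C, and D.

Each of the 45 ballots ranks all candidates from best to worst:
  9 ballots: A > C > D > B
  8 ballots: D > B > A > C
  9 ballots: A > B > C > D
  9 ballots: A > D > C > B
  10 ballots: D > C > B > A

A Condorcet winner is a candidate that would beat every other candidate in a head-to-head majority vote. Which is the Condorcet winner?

A

A vs B: 27–18
A vs C: 35–10
A vs D: 27–18
A beats every other candidate.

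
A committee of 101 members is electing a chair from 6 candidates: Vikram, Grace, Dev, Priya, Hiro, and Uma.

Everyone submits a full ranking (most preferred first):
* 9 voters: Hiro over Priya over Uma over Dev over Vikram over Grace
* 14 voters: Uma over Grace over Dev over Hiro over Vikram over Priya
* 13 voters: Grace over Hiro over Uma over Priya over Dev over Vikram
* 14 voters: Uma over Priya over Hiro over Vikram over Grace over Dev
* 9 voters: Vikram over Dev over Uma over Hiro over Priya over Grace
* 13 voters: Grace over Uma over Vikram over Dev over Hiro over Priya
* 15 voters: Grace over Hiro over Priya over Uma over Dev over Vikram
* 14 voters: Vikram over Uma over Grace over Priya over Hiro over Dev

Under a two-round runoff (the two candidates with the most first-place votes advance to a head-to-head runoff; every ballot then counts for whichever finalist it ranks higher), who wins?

Round 1 first-place votes: Vikram 23, Grace 41, Dev 0, Priya 0, Hiro 9, Uma 28. Grace and Uma advance.
Runoff: Grace is ranked above Uma on 41 ballots, Uma above Grace on 60.

Uma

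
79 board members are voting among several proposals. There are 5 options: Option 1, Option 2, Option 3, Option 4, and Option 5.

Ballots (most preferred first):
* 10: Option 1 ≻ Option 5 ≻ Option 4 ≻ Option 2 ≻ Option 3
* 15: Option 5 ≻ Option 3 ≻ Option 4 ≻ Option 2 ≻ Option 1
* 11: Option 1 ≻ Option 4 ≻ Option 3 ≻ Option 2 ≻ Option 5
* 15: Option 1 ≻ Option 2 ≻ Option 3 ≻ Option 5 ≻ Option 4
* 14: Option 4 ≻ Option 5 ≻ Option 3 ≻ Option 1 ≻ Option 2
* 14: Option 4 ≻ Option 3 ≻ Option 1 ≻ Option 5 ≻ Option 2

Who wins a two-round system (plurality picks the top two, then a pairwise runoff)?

Option 4

Round 1 first-place votes: Option 1 36, Option 2 0, Option 3 0, Option 4 28, Option 5 15. Option 1 and Option 4 advance.
Runoff: Option 1 is ranked above Option 4 on 36 ballots, Option 4 above Option 1 on 43.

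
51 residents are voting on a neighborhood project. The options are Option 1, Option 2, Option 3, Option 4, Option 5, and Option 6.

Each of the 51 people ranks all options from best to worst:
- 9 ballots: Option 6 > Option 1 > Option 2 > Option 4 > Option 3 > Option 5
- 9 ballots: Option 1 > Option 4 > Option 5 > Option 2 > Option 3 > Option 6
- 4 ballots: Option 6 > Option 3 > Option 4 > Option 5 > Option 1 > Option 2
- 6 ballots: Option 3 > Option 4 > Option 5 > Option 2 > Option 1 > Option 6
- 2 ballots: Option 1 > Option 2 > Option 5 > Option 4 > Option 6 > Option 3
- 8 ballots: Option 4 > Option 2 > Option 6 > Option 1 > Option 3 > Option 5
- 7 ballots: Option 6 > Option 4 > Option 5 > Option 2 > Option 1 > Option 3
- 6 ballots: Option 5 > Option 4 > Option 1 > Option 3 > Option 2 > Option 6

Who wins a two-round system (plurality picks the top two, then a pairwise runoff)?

Round 1 first-place votes: Option 1 11, Option 2 0, Option 3 6, Option 4 8, Option 5 6, Option 6 20. Option 6 and Option 1 advance.
Runoff: Option 6 is ranked above Option 1 on 28 ballots, Option 1 above Option 6 on 23.

Option 6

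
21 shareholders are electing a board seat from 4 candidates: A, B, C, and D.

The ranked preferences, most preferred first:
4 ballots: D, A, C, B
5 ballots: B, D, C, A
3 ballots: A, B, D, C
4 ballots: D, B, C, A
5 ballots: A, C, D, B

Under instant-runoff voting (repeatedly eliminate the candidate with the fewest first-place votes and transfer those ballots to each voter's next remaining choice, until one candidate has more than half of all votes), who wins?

Round 1: A 8, B 5, C 0, D 8. C eliminated.
Round 2: A 8, B 5, D 8. B eliminated.
Round 3: A 8, D 13. D has a majority (≥11).

D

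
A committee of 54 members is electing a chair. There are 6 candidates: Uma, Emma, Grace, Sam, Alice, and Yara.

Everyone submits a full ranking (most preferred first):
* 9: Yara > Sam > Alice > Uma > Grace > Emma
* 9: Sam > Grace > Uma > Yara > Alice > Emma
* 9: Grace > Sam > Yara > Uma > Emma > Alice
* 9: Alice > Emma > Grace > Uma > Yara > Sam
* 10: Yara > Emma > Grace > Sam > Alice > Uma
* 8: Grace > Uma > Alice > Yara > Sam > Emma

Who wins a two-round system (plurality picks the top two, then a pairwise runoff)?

Round 1 first-place votes: Uma 0, Emma 0, Grace 17, Sam 9, Alice 9, Yara 19. Yara and Grace advance.
Runoff: Yara is ranked above Grace on 19 ballots, Grace above Yara on 35.

Grace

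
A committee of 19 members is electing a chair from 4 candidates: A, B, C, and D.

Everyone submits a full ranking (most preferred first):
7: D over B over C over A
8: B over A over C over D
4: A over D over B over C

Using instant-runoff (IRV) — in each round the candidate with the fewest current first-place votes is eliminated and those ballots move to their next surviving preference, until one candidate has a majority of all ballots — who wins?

D

Round 1: A 4, B 8, C 0, D 7. C eliminated.
Round 2: A 4, B 8, D 7. A eliminated.
Round 3: B 8, D 11. D has a majority (≥10).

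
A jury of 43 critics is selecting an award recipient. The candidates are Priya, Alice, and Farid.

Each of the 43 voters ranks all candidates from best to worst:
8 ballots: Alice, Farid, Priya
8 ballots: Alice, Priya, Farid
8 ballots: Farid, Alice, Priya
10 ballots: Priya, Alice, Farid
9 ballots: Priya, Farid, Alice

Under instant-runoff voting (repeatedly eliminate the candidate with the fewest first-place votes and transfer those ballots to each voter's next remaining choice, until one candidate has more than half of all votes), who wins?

Alice

Round 1: Priya 19, Alice 16, Farid 8. Farid eliminated.
Round 2: Priya 19, Alice 24. Alice has a majority (≥22).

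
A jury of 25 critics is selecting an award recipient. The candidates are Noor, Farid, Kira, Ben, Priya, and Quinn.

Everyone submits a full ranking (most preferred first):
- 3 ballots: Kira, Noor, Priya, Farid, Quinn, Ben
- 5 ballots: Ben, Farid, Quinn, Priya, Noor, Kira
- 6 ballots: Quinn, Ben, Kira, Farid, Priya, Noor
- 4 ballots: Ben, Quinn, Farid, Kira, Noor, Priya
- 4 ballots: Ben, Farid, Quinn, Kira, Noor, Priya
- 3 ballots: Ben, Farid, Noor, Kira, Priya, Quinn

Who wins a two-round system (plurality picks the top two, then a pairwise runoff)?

Round 1 first-place votes: Noor 0, Farid 0, Kira 3, Ben 16, Priya 0, Quinn 6. Ben and Quinn advance.
Runoff: Ben is ranked above Quinn on 16 ballots, Quinn above Ben on 9.

Ben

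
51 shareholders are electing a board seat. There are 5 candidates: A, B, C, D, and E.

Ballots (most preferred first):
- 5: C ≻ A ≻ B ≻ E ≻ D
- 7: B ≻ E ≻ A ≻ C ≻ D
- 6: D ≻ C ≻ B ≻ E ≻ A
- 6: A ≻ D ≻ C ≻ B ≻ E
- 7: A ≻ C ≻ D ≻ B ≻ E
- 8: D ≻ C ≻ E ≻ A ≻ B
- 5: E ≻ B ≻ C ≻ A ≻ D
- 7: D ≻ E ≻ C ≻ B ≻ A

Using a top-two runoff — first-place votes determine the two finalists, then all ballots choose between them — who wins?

Round 1 first-place votes: A 13, B 7, C 5, D 21, E 5. D and A advance.
Runoff: D is ranked above A on 21 ballots, A above D on 30.

A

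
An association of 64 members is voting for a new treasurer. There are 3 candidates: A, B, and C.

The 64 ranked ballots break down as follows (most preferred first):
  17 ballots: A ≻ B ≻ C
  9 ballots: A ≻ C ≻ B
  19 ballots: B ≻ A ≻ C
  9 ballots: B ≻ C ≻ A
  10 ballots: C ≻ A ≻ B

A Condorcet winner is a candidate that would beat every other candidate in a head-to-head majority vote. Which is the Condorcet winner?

A

A vs B: 36–28
A vs C: 45–19
A beats every other candidate.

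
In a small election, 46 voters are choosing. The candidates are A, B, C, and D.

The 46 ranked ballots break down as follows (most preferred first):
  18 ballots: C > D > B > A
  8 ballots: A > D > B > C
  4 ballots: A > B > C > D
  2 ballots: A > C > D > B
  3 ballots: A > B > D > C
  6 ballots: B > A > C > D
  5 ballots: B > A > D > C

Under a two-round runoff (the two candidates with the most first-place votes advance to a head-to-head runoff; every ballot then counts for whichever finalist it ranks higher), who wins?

Round 1 first-place votes: A 17, B 11, C 18, D 0. C and A advance.
Runoff: C is ranked above A on 18 ballots, A above C on 28.

A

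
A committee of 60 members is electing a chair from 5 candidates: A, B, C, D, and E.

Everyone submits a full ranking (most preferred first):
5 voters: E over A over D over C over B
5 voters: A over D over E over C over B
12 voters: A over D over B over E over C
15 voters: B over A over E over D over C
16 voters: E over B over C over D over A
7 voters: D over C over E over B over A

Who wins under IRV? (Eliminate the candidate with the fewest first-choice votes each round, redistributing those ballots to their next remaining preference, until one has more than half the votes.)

A

Round 1: A 17, B 15, C 0, D 7, E 21. C eliminated.
Round 2: A 17, B 15, D 7, E 21. D eliminated.
Round 3: A 17, B 15, E 28. B eliminated.
Round 4: A 32, E 28. A has a majority (≥31).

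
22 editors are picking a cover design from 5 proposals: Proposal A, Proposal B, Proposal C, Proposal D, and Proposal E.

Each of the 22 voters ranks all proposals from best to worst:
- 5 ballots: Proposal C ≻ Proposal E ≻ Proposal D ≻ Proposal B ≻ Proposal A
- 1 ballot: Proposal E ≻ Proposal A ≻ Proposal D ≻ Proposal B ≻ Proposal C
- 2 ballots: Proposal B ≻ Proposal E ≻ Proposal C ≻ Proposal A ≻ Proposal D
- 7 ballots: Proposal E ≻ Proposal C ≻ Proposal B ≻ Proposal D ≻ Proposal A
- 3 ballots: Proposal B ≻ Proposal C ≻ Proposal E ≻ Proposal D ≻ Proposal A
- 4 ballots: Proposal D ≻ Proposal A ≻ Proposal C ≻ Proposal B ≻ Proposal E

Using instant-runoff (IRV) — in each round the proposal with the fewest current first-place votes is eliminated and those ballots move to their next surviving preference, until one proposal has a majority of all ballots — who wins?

Proposal C

Round 1: Proposal A 0, Proposal B 5, Proposal C 5, Proposal D 4, Proposal E 8. Proposal A eliminated.
Round 2: Proposal B 5, Proposal C 5, Proposal D 4, Proposal E 8. Proposal D eliminated.
Round 3: Proposal B 5, Proposal C 9, Proposal E 8. Proposal B eliminated.
Round 4: Proposal C 12, Proposal E 10. Proposal C has a majority (≥12).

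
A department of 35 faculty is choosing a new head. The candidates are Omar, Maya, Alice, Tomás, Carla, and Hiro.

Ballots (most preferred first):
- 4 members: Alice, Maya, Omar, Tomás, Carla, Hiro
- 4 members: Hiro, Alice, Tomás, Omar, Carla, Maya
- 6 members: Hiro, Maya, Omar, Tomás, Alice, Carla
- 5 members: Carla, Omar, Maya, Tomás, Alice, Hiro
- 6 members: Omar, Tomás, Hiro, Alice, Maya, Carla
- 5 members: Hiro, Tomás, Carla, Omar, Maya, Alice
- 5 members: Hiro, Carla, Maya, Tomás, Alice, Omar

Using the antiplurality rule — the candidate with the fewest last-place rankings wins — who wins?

Last-place votes: Omar 5, Maya 4, Alice 5, Tomás 0, Carla 12, Hiro 9.

Tomás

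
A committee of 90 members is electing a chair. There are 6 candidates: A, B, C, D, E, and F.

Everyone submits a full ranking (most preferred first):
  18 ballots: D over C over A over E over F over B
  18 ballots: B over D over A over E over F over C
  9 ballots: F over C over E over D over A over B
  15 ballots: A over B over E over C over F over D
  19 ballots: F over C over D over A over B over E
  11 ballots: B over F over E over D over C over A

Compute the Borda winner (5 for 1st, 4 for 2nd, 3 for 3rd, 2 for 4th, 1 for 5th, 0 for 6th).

A: 18×3 + 18×3 + 9×1 + 15×5 + 19×2 + 11×0 = 230
B: 18×0 + 18×5 + 9×0 + 15×4 + 19×1 + 11×5 = 224
C: 18×4 + 18×0 + 9×4 + 15×2 + 19×4 + 11×1 = 225
D: 18×5 + 18×4 + 9×2 + 15×0 + 19×3 + 11×2 = 259
E: 18×2 + 18×2 + 9×3 + 15×3 + 19×0 + 11×3 = 177
F: 18×1 + 18×1 + 9×5 + 15×1 + 19×5 + 11×4 = 235

D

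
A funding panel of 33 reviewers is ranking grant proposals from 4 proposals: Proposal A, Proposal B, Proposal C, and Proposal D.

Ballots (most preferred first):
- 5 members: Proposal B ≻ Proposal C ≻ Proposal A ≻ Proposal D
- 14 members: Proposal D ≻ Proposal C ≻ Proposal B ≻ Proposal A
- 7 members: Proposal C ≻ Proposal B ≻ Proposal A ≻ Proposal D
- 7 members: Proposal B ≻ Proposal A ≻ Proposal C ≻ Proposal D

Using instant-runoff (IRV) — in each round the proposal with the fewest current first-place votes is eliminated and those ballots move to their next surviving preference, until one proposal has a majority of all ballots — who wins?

Proposal B

Round 1: Proposal A 0, Proposal B 12, Proposal C 7, Proposal D 14. Proposal A eliminated.
Round 2: Proposal B 12, Proposal C 7, Proposal D 14. Proposal C eliminated.
Round 3: Proposal B 19, Proposal D 14. Proposal B has a majority (≥17).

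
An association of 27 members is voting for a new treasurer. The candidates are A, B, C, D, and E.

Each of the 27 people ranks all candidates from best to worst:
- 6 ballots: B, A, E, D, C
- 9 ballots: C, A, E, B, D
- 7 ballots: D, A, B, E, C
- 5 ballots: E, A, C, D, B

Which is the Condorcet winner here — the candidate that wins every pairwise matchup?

A

A vs B: 21–6
A vs C: 18–9
A vs D: 20–7
A vs E: 22–5
A beats every other candidate.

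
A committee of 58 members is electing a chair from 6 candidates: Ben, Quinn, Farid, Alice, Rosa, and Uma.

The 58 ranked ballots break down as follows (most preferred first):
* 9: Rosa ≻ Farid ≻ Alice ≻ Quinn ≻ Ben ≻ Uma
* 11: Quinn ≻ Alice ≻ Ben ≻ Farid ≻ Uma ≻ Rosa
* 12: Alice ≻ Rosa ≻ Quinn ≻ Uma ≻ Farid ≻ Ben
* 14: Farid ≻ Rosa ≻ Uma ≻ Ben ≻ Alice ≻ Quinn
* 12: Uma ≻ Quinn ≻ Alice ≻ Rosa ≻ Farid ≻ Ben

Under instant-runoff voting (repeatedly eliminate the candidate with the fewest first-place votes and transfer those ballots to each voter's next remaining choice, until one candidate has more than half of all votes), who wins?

Alice

Round 1: Ben 0, Quinn 11, Farid 14, Alice 12, Rosa 9, Uma 12. Ben eliminated.
Round 2: Quinn 11, Farid 14, Alice 12, Rosa 9, Uma 12. Rosa eliminated.
Round 3: Quinn 11, Farid 23, Alice 12, Uma 12. Quinn eliminated.
Round 4: Farid 23, Alice 23, Uma 12. Uma eliminated.
Round 5: Farid 23, Alice 35. Alice has a majority (≥30).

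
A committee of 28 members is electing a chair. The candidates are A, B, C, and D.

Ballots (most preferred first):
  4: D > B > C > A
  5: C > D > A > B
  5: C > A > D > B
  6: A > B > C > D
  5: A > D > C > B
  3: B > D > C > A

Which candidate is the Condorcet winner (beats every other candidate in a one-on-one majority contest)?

C

C vs A: 17–11
C vs B: 15–13
C vs D: 16–12
C beats every other candidate.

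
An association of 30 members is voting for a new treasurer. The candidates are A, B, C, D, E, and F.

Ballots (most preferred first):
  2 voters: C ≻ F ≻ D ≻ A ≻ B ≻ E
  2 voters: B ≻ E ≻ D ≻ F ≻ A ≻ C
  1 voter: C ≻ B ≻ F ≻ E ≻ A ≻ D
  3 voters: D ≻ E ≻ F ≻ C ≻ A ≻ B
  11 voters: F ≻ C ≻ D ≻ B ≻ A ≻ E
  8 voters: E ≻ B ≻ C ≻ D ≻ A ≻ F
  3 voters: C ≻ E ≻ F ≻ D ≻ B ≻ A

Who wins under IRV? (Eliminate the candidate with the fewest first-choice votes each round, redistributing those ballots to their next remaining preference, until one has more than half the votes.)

E

Round 1: A 0, B 2, C 6, D 3, E 8, F 11. A eliminated.
Round 2: B 2, C 6, D 3, E 8, F 11. B eliminated.
Round 3: C 6, D 3, E 10, F 11. D eliminated.
Round 4: C 6, E 13, F 11. C eliminated.
Round 5: E 16, F 14. E has a majority (≥16).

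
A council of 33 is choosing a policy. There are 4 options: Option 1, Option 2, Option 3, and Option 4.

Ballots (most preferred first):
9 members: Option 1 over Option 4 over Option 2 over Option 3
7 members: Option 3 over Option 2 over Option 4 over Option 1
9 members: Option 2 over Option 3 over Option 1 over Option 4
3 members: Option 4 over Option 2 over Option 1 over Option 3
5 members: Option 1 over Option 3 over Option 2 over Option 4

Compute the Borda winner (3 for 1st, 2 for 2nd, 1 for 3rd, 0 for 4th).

Option 2

Option 1: 9×3 + 7×0 + 9×1 + 3×1 + 5×3 = 54
Option 2: 9×1 + 7×2 + 9×3 + 3×2 + 5×1 = 61
Option 3: 9×0 + 7×3 + 9×2 + 3×0 + 5×2 = 49
Option 4: 9×2 + 7×1 + 9×0 + 3×3 + 5×0 = 34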